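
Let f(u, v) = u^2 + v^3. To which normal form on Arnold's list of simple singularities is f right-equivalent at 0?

A_{2}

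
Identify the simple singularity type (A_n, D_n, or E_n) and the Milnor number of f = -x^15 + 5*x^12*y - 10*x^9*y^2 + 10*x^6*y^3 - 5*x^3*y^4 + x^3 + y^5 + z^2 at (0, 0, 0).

Type E_{8}, Milnor number mu = 8.

The Hessian of f at 0 has rank 1. Corank 2; j^3 = x^3 is a perfect cube, so E-series; the 5-jet and mu = 8 give E_8.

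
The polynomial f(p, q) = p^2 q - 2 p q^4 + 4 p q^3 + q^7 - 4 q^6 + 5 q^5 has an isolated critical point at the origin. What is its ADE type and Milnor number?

Type D_{6}, Milnor number mu = 6.

The Hessian of f at 0 has rank 0. Corank 2; j^3 = p^2*q has shape L^2 M (L != M), so D-series; mu = 6 gives D_6.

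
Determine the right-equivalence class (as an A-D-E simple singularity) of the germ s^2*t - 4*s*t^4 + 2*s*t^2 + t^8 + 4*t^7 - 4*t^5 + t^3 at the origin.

D9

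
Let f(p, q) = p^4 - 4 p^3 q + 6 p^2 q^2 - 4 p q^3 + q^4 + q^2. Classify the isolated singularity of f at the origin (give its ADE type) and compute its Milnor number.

The Hessian of f at 0 is [[0, 0], [0, 2]] with rank 1, so corank 1. A Groebner basis of the Jacobian ideal J(f) in C{p,q} is {p^3, q}; counting standard monomials gives mu = 3. Corank 1: A-series; mu = 3 gives A_3.

Type A3, Milnor number mu = 3.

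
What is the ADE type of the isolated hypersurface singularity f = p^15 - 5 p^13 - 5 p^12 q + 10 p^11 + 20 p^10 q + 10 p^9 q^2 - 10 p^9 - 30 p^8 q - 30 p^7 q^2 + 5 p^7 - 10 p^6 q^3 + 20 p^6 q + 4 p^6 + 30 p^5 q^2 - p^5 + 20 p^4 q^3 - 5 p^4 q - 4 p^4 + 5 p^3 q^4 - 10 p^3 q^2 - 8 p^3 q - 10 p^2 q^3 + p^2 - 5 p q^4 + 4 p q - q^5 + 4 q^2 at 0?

A_{4}

The Hessian of f at 0 has rank 1. Corank 1: A-series; mu = 4 gives A_4.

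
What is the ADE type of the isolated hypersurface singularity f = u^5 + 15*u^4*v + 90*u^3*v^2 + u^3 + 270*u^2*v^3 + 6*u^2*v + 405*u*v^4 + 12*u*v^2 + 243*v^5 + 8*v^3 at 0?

The Hessian of f at 0 has rank 0. Corank 2; j^3 = (u + 2*v)^3 is a perfect cube, so E-series; the 5-jet and mu = 8 give E_8.

E8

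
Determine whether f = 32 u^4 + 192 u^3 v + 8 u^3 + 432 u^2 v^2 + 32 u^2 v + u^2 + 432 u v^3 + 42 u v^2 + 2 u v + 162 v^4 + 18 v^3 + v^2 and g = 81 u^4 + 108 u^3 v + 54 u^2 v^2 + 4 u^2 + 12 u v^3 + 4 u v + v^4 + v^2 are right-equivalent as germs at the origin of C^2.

The Hessian of f at 0 has rank 1. Corank 1: A-series; mu = 3 gives A_3. The Hessian of g at 0 has rank 1. Corank 1: A-series; mu = 3 gives A_3. Both have type A_3, hence right-equivalent.

Yes.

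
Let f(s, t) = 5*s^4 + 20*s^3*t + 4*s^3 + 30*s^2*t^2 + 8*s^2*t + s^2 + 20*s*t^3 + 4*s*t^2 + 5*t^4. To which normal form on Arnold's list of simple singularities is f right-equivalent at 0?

A3

The Hessian of f at 0 has rank 1. Corank 1: A-series; mu = 3 gives A_3.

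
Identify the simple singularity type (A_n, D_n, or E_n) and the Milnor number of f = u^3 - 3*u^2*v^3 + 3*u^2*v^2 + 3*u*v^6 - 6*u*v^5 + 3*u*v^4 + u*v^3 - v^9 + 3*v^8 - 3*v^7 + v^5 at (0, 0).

Type E7, Milnor number mu = 7.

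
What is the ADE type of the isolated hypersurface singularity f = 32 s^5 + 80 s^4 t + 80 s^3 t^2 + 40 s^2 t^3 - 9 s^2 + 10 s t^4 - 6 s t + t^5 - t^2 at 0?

The Hessian of f at 0 is [[-18, -6], [-6, -2]] with rank 1, so corank 1. A Groebner basis of the Jacobian ideal J(f) in C{s,t} is {t^4, s + t/3}; counting standard monomials gives mu = 4. Corank 1: A-series; mu = 4 gives A_4.

A_{4}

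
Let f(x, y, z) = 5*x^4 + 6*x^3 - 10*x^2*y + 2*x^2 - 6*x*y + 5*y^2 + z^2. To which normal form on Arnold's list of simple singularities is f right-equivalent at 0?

A_{1}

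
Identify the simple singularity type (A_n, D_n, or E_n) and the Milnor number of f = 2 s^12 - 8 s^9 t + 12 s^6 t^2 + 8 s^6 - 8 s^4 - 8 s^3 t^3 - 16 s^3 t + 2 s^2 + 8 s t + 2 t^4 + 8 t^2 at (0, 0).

The Hessian of f at 0 has rank 1. Corank 1: A-series; mu = 3 gives A_3.

Type A_3, Milnor number mu = 3.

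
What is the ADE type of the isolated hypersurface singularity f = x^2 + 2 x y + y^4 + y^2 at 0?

The Hessian of f at 0 is [[2, 2], [2, 2]] with rank 1, so corank 1. A Groebner basis of the Jacobian ideal J(f) in C{x,y} is {y^3, x + y}; counting standard monomials gives mu = 3. Corank 1: A-series; mu = 3 gives A_3.

A3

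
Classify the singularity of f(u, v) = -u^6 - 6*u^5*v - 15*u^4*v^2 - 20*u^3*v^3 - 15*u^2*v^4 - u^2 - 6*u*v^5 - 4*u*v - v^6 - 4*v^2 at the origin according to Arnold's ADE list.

The Hessian of f at 0 has rank 1. Corank 1: A-series; mu = 5 gives A_5.

A_{5}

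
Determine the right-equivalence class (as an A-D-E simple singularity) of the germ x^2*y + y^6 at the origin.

D_7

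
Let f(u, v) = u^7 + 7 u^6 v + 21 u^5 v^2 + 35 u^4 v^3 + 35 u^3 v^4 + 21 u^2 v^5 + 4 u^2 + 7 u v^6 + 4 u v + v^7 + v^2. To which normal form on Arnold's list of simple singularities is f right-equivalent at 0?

A6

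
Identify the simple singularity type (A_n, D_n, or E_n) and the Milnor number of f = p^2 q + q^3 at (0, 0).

Type D_{4}, Milnor number mu = 4.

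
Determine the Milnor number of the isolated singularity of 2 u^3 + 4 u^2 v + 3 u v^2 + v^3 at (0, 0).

4

The Hessian of f at 0 has rank 0. Corank 2; j^3 = (u + v)*(2*u^2 + 2*u*v + v^2) splits into three distinct lines over C (the quadratic factor has nonzero discriminant), so D_4.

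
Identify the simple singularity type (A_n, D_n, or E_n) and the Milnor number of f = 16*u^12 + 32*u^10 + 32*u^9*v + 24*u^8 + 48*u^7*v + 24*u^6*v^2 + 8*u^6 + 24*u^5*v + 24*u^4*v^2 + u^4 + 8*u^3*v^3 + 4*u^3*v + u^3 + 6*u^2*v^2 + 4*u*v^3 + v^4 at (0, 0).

Type E_{6}, Milnor number mu = 6.

The Hessian of f at 0 is [[0, 0], [0, 0]] with rank 0, so corank 2. A Groebner basis of the Jacobian ideal J(f) in C{u,v} is {v^4, u*v^2 + v^3/3, u^2}; counting standard monomials gives mu = 6. Corank 2; j^3 = u^3 is a perfect cube, so E-series; the 4-jet and mu = 6 give E_6.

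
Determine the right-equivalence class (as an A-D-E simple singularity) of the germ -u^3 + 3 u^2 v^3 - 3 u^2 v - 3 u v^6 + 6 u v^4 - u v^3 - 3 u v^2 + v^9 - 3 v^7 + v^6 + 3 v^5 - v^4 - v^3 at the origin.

E_{7}

The Hessian of f at 0 has rank 0. Corank 2; j^3 = -(u + v)^3 is a perfect cube, so E-series; the 4-jet and mu = 7 give E_7.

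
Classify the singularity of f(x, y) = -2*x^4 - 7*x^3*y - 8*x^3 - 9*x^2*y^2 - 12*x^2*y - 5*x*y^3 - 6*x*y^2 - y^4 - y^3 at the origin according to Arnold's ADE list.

E_7

The Hessian of f at 0 is [[0, 0], [0, 0]] with rank 0, so corank 2. A Groebner basis of the Jacobian ideal J(f) in C{x,y} is {768*x^2 + 768*x*y + y^4 + 8*y^3 + 192*y^2, x^3 + 36*x^2 + 36*x*y + y^3/2 + 9*y^2, x^2*y - 40*x^2 - 40*x*y - 2*y^3/3 - 10*y^2, 32*x^2 + x*y^2 + 32*x*y + 5*y^3/6 + 8*y^2}; counting standard monomials gives mu = 7. Corank 2; j^3 = -(2*x + y)^3 is a perfect cube, so E-series; the 4-jet and mu = 7 give E_7.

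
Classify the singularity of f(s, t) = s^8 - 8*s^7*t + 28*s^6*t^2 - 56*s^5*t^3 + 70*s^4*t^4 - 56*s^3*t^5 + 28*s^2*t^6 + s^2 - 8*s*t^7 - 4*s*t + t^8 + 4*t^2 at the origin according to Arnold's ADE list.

A_{7}

The Hessian of f at 0 has rank 1. Corank 1: A-series; mu = 7 gives A_7.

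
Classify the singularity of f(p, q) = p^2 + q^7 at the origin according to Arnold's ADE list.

The Hessian of f at 0 is [[2, 0], [0, 0]] with rank 1, so corank 1. A Groebner basis of the Jacobian ideal J(f) in C{p,q} is {q^6, p}; counting standard monomials gives mu = 6. Corank 1: A-series; mu = 6 gives A_6.

A6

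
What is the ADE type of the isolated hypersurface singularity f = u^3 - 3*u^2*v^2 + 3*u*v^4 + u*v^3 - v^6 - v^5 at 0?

The Hessian of f at 0 is [[0, 0], [0, 0]] with rank 0, so corank 2. A Groebner basis of the Jacobian ideal J(f) in C{u,v} is {-u^2 + v^4 - v^3/3, u^3, u^2*v + u^2/3 + v^3/9, -u^2 + u*v^2 - v^3/3}; counting standard monomials gives mu = 7. Corank 2; j^3 = u^3 is a perfect cube, so E-series; the 4-jet and mu = 7 give E_7.

E_7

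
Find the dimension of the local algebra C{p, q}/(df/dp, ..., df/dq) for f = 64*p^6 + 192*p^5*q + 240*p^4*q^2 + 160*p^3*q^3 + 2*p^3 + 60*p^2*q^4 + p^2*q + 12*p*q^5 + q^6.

The Hessian of f at 0 has rank 0. Corank 2; j^3 = p^2*(2*p + q) has shape L^2 M (L != M), so D-series; mu = 7 gives D_7.

7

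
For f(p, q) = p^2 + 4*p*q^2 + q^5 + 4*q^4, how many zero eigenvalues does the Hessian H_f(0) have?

1

Hessian at 0 has rank 1.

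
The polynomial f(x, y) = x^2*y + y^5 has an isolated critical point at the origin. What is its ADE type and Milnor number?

The Hessian of f at 0 is [[0, 0], [0, 0]] with rank 0, so corank 2. A Groebner basis of the Jacobian ideal J(f) in C{x,y} is {x^2/5 + y^4, x^3, x*y}; counting standard monomials gives mu = 6. Corank 2; j^3 = x^2*y has shape L^2 M (L != M), so D-series; mu = 6 gives D_6.

Type D6, Milnor number mu = 6.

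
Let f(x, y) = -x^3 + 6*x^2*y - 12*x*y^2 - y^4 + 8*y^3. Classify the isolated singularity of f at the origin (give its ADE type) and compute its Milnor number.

The Hessian of f at 0 has rank 0. Corank 2; j^3 = -(x - 2*y)^3 is a perfect cube, so E-series; the 4-jet and mu = 6 give E_6.

Type E_{6}, Milnor number mu = 6.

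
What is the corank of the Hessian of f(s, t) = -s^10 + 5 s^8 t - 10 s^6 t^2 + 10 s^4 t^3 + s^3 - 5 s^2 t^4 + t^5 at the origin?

2

The Hessian at 0 is [[0, 0], [0, 0]] of rank 0; hence corank 2.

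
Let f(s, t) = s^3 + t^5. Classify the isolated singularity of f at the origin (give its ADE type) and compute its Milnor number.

Type E_8, Milnor number mu = 8.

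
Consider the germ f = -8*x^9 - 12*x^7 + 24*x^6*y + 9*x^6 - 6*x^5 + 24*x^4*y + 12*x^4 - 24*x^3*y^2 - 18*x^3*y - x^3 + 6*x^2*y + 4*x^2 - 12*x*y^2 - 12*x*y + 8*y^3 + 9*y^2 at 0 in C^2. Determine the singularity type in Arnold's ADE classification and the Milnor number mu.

The Hessian of f at 0 is [[8, -12], [-12, 18]] with rank 1, so corank 1. A Groebner basis of the Jacobian ideal J(f) in C{x,y} is {y^2, x - 3*y/2}; counting standard monomials gives mu = 2. Corank 1: A-series; mu = 2 gives A_2.

Type A_{2}, Milnor number mu = 2.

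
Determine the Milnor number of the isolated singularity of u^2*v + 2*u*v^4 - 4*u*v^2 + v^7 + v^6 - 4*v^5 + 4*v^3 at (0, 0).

The Hessian of f at 0 is [[0, 0], [0, 0]] with rank 0, so corank 2. A Groebner basis of the Jacobian ideal J(f) in C{u,v} is {u*v + v^4 - 2*v^2, u^3 - 2*u^2 + 8*u*v - 8*v^3 - 8*v^2, u^2*v - 2*u^2/3 + 8*u*v/3 - 4*v^3 - 8*v^2/3, -u^2/6 + u*v^2 + 2*u*v/3 - 2*v^3 - 2*v^2/3}; counting standard monomials gives mu = 7. Corank 2; j^3 = v*(u - 2*v)^2 has shape L^2 M (L != M), so D-series; mu = 7 gives D_7.

7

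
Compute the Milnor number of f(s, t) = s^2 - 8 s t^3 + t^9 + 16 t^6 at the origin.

The Hessian of f at 0 is [[2, 0], [0, 0]] with rank 1, so corank 1. A Groebner basis of the Jacobian ideal J(f) in C{s,t} is {s^2*t^2, s^3, -s/4 + t^3}; counting standard monomials gives mu = 8. Corank 1: A-series; mu = 8 gives A_8.

8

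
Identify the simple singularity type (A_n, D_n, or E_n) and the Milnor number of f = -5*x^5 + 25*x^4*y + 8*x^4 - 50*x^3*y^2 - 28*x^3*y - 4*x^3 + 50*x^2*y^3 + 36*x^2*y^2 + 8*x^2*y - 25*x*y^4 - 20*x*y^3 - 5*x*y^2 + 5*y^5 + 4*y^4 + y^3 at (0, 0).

The Hessian of f at 0 has rank 0. Corank 2; j^3 = -(x - y)*(2*x - y)^2 has shape L^2 M (L != M), so D-series; mu = 6 gives D_6.

Type D_6, Milnor number mu = 6.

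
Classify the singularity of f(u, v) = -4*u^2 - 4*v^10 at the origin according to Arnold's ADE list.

The Hessian of f at 0 has rank 1. Corank 1: A-series; mu = 9 gives A_9.

A_9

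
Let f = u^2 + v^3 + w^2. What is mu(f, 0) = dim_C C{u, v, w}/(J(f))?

2

The Hessian of f at 0 has rank 2. Corank 1: A-series; mu = 2 gives A_2.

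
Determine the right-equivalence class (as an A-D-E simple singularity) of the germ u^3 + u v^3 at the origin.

The Hessian of f at 0 has rank 0. Corank 2; j^3 = u^3 is a perfect cube, so E-series; the 4-jet and mu = 7 give E_7.

E7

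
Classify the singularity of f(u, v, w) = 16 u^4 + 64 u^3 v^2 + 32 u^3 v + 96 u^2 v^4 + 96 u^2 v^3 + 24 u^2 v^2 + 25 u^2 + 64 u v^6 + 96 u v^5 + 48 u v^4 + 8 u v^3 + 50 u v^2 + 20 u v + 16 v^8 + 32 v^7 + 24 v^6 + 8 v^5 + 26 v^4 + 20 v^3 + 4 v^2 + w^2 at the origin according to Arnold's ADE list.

A_{3}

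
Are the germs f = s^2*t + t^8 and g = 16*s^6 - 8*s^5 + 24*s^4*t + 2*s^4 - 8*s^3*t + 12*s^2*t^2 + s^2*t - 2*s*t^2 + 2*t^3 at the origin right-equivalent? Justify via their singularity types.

No.

The Hessian of f at 0 has rank 0. Corank 2; j^3 = s^2*t has shape L^2 M (L != M), so D-series; mu = 9 gives D_9. The Hessian of g at 0 has rank 0. Corank 2; j^3 = t*(s^2 - 2*s*t + 2*t^2) splits into three distinct lines over C (the quadratic factor has nonzero discriminant), so D_4. f is D_9 but g is D_4, hence not right-equivalent.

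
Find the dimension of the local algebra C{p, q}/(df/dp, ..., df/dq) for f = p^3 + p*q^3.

The Hessian of f at 0 has rank 0. Corank 2; j^3 = p^3 is a perfect cube, so E-series; the 4-jet and mu = 7 give E_7.

7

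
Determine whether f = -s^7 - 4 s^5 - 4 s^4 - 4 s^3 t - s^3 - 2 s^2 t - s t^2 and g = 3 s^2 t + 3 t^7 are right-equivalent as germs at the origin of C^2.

Yes.

The Hessian of f at 0 has rank 0. Corank 2; j^3 = -s*(s + t)^2 has shape L^2 M (L != M), so D-series; mu = 8 gives D_8. The Hessian of g at 0 has rank 0. Corank 2; j^3 = 3*s^2*t has shape L^2 M (L != M), so D-series; mu = 8 gives D_8. Both have type D_8, hence right-equivalent.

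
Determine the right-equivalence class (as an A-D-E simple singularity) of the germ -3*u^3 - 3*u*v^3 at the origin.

The Hessian of f at 0 has rank 0. Corank 2; j^3 = -3*u^3 is a perfect cube, so E-series; the 4-jet and mu = 7 give E_7.

E_{7}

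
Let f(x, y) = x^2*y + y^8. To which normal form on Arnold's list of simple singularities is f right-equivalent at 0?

D9

The Hessian of f at 0 has rank 0. Corank 2; j^3 = x^2*y has shape L^2 M (L != M), so D-series; mu = 9 gives D_9.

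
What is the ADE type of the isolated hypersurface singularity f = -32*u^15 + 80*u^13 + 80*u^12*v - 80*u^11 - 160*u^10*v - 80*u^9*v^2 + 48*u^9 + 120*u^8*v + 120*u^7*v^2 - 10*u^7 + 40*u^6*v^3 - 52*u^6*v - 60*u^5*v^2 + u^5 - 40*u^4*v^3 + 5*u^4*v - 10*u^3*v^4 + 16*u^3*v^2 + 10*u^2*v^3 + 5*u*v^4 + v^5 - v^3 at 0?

The Hessian of f at 0 is [[0, 0], [0, 0]] with rank 0, so corank 2. A Groebner basis of the Jacobian ideal J(f) in C{u,v} is {u^4 + v^2, u^3*v - v^2/4, u*v^2, v^3}; counting standard monomials gives mu = 8. Corank 2; j^3 = -v^3 is a perfect cube, so E-series; the 5-jet and mu = 8 give E_8.

E_8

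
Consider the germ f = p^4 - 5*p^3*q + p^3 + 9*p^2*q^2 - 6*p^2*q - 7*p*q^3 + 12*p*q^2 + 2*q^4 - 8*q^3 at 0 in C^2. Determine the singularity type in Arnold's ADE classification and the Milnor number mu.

Type E_{7}, Milnor number mu = 7.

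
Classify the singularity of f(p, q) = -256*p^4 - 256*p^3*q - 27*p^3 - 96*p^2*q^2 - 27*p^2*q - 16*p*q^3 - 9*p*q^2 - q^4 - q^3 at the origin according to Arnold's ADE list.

E_{6}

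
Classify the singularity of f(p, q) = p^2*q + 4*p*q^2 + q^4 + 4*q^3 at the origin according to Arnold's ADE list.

D5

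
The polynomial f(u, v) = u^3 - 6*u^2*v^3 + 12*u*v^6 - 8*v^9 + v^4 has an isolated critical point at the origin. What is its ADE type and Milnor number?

The Hessian of f at 0 has rank 0. Corank 2; j^3 = u^3 is a perfect cube, so E-series; the 4-jet and mu = 6 give E_6.

Type E_6, Milnor number mu = 6.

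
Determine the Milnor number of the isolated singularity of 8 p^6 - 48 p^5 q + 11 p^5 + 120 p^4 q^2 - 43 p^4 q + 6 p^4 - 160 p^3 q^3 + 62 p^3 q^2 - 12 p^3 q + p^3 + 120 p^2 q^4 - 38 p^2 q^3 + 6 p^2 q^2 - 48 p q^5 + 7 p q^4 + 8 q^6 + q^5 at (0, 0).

The Hessian of f at 0 has rank 0. Corank 2; j^3 = p^3 is a perfect cube, so E-series; the 5-jet and mu = 8 give E_8.

8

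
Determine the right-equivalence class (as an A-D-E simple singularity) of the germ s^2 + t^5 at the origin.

The Hessian of f at 0 is [[2, 0], [0, 0]] with rank 1, so corank 1. A Groebner basis of the Jacobian ideal J(f) in C{s,t} is {t^4, s}; counting standard monomials gives mu = 4. Corank 1: A-series; mu = 4 gives A_4.

A_{4}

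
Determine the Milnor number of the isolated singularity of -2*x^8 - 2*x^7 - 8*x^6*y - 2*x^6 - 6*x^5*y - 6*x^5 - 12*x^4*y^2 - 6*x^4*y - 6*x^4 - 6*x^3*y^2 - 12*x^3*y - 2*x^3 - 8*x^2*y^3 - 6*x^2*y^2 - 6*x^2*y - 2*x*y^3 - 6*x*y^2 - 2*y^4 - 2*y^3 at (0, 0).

The Hessian of f at 0 has rank 0. Corank 2; j^3 = -2*(x + y)^3 is a perfect cube, so E-series; the 4-jet and mu = 7 give E_7.

7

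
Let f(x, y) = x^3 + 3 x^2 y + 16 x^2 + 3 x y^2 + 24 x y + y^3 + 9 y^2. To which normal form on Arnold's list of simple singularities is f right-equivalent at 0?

A2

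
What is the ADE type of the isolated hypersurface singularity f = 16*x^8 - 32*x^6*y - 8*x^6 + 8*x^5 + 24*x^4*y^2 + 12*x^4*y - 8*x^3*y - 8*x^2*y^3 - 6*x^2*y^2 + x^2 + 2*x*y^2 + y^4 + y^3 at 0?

The Hessian of f at 0 is [[2, 0], [0, 0]] with rank 1, so corank 1. A Groebner basis of the Jacobian ideal J(f) in C{x,y} is {y^2, x}; counting standard monomials gives mu = 2. Corank 1: A-series; mu = 2 gives A_2.

A_{2}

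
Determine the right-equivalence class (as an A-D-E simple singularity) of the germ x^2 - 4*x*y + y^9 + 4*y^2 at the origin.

The Hessian of f at 0 has rank 1. Corank 1: A-series; mu = 8 gives A_8.

A_{8}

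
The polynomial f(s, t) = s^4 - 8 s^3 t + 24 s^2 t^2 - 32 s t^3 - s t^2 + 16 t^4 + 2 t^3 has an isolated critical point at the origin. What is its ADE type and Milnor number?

Type D_{5}, Milnor number mu = 5.

The Hessian of f at 0 has rank 0. Corank 2; j^3 = -t^2*(s - 2*t) has shape L^2 M (L != M), so D-series; mu = 5 gives D_5.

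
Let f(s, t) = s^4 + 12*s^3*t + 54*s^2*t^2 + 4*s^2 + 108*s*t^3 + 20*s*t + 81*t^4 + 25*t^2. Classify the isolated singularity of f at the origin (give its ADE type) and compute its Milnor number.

Type A3, Milnor number mu = 3.

The Hessian of f at 0 has rank 1. Corank 1: A-series; mu = 3 gives A_3.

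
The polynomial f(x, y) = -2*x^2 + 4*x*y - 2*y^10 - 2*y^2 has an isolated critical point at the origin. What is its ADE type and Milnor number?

The Hessian of f at 0 has rank 1. Corank 1: A-series; mu = 9 gives A_9.

Type A_{9}, Milnor number mu = 9.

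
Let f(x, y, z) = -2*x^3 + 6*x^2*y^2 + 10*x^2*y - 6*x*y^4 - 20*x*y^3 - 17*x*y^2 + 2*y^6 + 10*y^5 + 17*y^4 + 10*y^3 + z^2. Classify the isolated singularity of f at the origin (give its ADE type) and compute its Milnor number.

Type D_4, Milnor number mu = 4.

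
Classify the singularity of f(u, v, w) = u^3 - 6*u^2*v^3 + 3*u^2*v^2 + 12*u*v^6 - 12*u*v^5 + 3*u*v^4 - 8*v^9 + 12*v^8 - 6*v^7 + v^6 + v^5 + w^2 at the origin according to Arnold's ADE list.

E_8

The Hessian of f at 0 has rank 1. Corank 2; j^3 = u^3 is a perfect cube, so E-series; the 5-jet and mu = 8 give E_8.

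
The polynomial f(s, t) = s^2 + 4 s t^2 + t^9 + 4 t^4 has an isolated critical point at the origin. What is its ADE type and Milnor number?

Type A8, Milnor number mu = 8.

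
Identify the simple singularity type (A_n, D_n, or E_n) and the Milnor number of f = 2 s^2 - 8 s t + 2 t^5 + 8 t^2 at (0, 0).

Type A_4, Milnor number mu = 4.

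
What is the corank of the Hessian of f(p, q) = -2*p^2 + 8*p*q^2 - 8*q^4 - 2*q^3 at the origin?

1

Hessian at 0 has rank 1.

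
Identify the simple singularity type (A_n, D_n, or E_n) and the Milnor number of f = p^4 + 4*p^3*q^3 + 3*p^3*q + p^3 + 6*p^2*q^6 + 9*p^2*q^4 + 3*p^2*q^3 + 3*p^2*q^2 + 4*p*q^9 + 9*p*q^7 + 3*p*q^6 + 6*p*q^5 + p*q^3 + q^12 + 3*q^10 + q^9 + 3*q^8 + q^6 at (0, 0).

Type E_{7}, Milnor number mu = 7.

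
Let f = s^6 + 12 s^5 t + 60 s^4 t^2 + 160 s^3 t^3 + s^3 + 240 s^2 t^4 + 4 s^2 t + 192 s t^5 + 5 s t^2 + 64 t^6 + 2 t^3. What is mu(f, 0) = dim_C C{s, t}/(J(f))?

The Hessian of f at 0 has rank 0. Corank 2; j^3 = (s + t)^2*(s + 2*t) has shape L^2 M (L != M), so D-series; mu = 7 gives D_7.

7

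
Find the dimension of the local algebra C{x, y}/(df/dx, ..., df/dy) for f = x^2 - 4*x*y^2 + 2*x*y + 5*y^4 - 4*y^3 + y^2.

3

The Hessian of f at 0 is [[2, 2], [2, 2]] with rank 1, so corank 1. A Groebner basis of the Jacobian ideal J(f) in C{x,y} is {x^2 - x/2 - y/2, x*y + x/2 + y/2, -x/2 + y^2 - y/2}; counting standard monomials gives mu = 3. Corank 1: A-series; mu = 3 gives A_3.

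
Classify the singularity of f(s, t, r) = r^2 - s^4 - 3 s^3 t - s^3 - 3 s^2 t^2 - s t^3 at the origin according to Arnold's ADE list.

E_7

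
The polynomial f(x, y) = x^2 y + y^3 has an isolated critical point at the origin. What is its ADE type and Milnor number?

The Hessian of f at 0 is [[0, 0], [0, 0]] with rank 0, so corank 2. A Groebner basis of the Jacobian ideal J(f) in C{x,y} is {y^3, x^2 + 3*y^2, x*y}; counting standard monomials gives mu = 4. Corank 2; j^3 = y*(x^2 + y^2) splits into three distinct lines over C (the quadratic factor has nonzero discriminant), so D_4.

Type D_{4}, Milnor number mu = 4.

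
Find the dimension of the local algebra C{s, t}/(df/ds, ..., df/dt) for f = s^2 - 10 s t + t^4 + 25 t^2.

The Hessian of f at 0 has rank 1. Corank 1: A-series; mu = 3 gives A_3.

3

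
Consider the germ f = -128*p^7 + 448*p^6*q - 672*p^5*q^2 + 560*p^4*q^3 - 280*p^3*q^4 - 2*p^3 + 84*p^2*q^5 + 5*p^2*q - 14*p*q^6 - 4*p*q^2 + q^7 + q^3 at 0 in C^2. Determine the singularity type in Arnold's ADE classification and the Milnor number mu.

Type D_{8}, Milnor number mu = 8.

The Hessian of f at 0 has rank 0. Corank 2; j^3 = -(p - q)^2*(2*p - q) has shape L^2 M (L != M), so D-series; mu = 8 gives D_8.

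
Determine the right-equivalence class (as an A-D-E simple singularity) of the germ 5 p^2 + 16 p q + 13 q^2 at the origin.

The Hessian of f at 0 is [[10, 16], [16, 26]] with rank 2, so corank 0. A Groebner basis of the Jacobian ideal J(f) in C{p,q} is {p, q}; counting standard monomials gives mu = 1. Corank 0: nondegenerate Morse point, so A_1.

A_{1}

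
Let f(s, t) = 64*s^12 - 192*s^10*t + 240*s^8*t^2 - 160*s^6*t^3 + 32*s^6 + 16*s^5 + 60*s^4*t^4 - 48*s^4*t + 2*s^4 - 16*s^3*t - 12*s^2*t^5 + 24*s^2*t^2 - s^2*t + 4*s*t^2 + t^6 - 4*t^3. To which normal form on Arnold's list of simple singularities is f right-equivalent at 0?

D_7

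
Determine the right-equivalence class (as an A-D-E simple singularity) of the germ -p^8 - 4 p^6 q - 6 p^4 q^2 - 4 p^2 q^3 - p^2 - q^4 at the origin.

A3

The Hessian of f at 0 has rank 1. Corank 1: A-series; mu = 3 gives A_3.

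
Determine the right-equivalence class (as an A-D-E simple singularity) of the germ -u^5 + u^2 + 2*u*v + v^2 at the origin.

A_{4}

The Hessian of f at 0 is [[2, 2], [2, 2]] with rank 1, so corank 1. A Groebner basis of the Jacobian ideal J(f) in C{u,v} is {v^4, u + v}; counting standard monomials gives mu = 4. Corank 1: A-series; mu = 4 gives A_4.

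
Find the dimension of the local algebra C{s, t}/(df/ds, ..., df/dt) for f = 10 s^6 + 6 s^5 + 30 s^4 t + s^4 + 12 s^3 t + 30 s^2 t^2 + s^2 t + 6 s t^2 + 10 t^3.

4

The Hessian of f at 0 is [[0, 0], [0, 0]] with rank 0, so corank 2. A Groebner basis of the Jacobian ideal J(f) in C{s,t} is {t^3, s^2 - 6*t^2, s*t + 3*t^2}; counting standard monomials gives mu = 4. Corank 2; j^3 = t*(s^2 + 6*s*t + 10*t^2) splits into three distinct lines over C (the quadratic factor has nonzero discriminant), so D_4.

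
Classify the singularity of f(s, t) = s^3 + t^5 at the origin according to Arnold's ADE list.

The Hessian of f at 0 is [[0, 0], [0, 0]] with rank 0, so corank 2. A Groebner basis of the Jacobian ideal J(f) in C{s,t} is {t^4, s^2}; counting standard monomials gives mu = 8. Corank 2; j^3 = s^3 is a perfect cube, so E-series; the 5-jet and mu = 8 give E_8.

E_{8}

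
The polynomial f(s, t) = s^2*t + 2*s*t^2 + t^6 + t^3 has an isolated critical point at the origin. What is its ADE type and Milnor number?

Type D_7, Milnor number mu = 7.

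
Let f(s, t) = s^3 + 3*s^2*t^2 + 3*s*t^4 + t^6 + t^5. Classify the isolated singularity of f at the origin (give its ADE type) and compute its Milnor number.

The Hessian of f at 0 has rank 0. Corank 2; j^3 = s^3 is a perfect cube, so E-series; the 5-jet and mu = 8 give E_8.

Type E8, Milnor number mu = 8.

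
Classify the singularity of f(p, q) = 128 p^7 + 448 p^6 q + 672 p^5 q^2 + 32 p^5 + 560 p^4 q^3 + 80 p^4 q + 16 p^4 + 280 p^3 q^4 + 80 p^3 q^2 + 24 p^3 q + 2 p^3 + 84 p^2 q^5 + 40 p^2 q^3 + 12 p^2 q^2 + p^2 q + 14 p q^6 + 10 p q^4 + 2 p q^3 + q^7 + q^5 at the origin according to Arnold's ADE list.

D8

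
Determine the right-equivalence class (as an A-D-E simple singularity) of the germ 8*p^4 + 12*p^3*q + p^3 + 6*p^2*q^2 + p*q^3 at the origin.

E7

The Hessian of f at 0 has rank 0. Corank 2; j^3 = p^3 is a perfect cube, so E-series; the 4-jet and mu = 7 give E_7.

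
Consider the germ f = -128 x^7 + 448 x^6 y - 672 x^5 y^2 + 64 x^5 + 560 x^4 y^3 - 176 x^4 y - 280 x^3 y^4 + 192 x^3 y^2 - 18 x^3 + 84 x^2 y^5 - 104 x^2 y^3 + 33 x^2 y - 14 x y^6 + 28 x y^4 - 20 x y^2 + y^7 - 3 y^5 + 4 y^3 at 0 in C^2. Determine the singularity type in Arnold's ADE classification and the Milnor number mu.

Type D_6, Milnor number mu = 6.

The Hessian of f at 0 has rank 0. Corank 2; j^3 = -(2*x - y)*(3*x - 2*y)^2 has shape L^2 M (L != M), so D-series; mu = 6 gives D_6.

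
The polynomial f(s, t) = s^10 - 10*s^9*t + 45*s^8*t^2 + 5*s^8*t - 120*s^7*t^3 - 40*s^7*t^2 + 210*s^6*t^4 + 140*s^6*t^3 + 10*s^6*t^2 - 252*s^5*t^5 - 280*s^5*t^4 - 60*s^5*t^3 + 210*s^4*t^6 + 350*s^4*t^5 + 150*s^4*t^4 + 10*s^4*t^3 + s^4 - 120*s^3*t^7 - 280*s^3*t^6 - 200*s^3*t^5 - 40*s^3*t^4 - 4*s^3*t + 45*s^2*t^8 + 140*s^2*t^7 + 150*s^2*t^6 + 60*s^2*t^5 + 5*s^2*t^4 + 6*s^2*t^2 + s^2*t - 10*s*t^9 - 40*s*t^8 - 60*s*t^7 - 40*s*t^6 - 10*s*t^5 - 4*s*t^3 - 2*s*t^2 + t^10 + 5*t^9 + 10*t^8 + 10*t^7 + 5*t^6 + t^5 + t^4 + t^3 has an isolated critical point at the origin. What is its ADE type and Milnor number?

Type D6, Milnor number mu = 6.

The Hessian of f at 0 has rank 0. Corank 2; j^3 = t*(s - t)^2 has shape L^2 M (L != M), so D-series; mu = 6 gives D_6.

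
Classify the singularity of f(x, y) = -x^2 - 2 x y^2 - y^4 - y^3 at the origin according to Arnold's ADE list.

A2

The Hessian of f at 0 has rank 1. Corank 1: A-series; mu = 2 gives A_2.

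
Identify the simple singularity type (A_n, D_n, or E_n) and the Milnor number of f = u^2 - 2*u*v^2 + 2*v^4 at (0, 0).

Type A_{3}, Milnor number mu = 3.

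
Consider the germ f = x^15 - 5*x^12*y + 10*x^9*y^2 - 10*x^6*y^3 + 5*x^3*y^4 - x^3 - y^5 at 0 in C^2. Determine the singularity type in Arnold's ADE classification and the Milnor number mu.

Type E_8, Milnor number mu = 8.

The Hessian of f at 0 has rank 0. Corank 2; j^3 = -x^3 is a perfect cube, so E-series; the 5-jet and mu = 8 give E_8.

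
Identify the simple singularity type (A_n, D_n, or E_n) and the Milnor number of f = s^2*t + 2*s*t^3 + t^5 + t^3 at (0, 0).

The Hessian of f at 0 has rank 0. Corank 2; j^3 = t*(s^2 + t^2) splits into three distinct lines over C (the quadratic factor has nonzero discriminant), so D_4.

Type D_{4}, Milnor number mu = 4.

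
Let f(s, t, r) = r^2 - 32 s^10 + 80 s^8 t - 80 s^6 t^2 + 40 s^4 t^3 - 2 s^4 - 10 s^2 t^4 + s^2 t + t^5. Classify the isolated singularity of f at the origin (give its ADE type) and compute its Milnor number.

Type D6, Milnor number mu = 6.

The Hessian of f at 0 has rank 1. Corank 2; j^3 = s^2*t has shape L^2 M (L != M), so D-series; mu = 6 gives D_6.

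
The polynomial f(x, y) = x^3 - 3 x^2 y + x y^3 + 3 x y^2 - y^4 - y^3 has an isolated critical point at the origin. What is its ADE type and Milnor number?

Type E7, Milnor number mu = 7.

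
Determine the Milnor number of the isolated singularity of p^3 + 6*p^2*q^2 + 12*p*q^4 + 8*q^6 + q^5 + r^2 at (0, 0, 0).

8

The Hessian of f at 0 has rank 1. Corank 2; j^3 = p^3 is a perfect cube, so E-series; the 5-jet and mu = 8 give E_8.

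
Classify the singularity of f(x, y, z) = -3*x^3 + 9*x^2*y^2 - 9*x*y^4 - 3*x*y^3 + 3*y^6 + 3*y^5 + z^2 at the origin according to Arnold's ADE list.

The Hessian of f at 0 is [[0, 0, 0], [0, 0, 0], [0, 0, 2]] with rank 1, so corank 2. A Groebner basis of the Jacobian ideal J(f) in C{x,y,z} is {-x^2 + y^4 - y^3/3, x^3, x^2*y + x^2/3 + y^3/9, -x^2 + x*y^2 - y^3/3, z}; counting standard monomials gives mu = 7. Corank 2; j^3 = -3*x^3 is a perfect cube, so E-series; the 4-jet and mu = 7 give E_7.

E_7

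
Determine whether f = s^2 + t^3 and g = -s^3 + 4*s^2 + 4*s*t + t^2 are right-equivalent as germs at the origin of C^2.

Yes.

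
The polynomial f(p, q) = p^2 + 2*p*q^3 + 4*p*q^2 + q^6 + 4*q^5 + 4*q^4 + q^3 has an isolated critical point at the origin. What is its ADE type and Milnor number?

Type A_{2}, Milnor number mu = 2.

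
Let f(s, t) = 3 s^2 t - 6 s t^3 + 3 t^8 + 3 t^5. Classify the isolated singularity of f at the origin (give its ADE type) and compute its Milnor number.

The Hessian of f at 0 has rank 0. Corank 2; j^3 = 3*s^2*t has shape L^2 M (L != M), so D-series; mu = 9 gives D_9.

Type D_{9}, Milnor number mu = 9.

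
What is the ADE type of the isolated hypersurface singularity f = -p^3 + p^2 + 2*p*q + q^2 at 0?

A_{2}

The Hessian of f at 0 has rank 1. Corank 1: A-series; mu = 2 gives A_2.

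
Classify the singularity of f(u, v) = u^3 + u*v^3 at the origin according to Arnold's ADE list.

The Hessian of f at 0 has rank 0. Corank 2; j^3 = u^3 is a perfect cube, so E-series; the 4-jet and mu = 7 give E_7.

E_{7}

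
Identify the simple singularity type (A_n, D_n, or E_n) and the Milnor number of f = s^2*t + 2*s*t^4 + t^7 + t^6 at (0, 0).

Type D7, Milnor number mu = 7.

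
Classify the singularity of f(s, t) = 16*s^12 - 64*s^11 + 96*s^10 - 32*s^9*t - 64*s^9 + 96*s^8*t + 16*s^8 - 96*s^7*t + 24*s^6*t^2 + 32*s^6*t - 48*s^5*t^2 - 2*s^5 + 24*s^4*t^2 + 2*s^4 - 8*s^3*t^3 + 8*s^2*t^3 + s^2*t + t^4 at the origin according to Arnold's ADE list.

D5

The Hessian of f at 0 has rank 0. Corank 2; j^3 = s^2*t has shape L^2 M (L != M), so D-series; mu = 5 gives D_5.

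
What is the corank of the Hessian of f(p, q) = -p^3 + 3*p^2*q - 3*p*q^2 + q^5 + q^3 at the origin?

2

The Hessian at 0 is [[0, 0], [0, 0]] of rank 0; hence corank 2.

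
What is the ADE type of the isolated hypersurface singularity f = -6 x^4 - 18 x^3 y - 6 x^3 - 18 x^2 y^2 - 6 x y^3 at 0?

E_{7}

The Hessian of f at 0 is [[0, 0], [0, 0]] with rank 0, so corank 2. A Groebner basis of the Jacobian ideal J(f) in C{x,y} is {3*x^2 + y^4 + y^3, x^3, x^2*y - x^2 - y^3/3, 2*x^2 + x*y^2 + 2*y^3/3}; counting standard monomials gives mu = 7. Corank 2; j^3 = -6*x^3 is a perfect cube, so E-series; the 4-jet and mu = 7 give E_7.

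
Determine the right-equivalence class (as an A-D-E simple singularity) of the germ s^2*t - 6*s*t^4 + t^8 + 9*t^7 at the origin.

D_{9}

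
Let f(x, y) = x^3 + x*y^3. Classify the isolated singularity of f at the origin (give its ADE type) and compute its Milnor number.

Type E7, Milnor number mu = 7.

The Hessian of f at 0 is [[0, 0], [0, 0]] with rank 0, so corank 2. A Groebner basis of the Jacobian ideal J(f) in C{x,y} is {x^3, x*y^2, 3*x^2 + y^3}; counting standard monomials gives mu = 7. Corank 2; j^3 = x^3 is a perfect cube, so E-series; the 4-jet and mu = 7 give E_7.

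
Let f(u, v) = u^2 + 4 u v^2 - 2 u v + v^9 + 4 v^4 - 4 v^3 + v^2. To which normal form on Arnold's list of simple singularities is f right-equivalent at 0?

The Hessian of f at 0 has rank 1. Corank 1: A-series; mu = 8 gives A_8.

A_{8}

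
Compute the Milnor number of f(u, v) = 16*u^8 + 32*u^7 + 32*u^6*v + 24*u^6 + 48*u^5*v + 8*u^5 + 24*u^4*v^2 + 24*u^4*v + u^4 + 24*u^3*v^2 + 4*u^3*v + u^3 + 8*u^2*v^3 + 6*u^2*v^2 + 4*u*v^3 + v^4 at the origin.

6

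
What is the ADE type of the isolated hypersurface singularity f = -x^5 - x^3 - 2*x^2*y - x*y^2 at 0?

The Hessian of f at 0 is [[0, 0], [0, 0]] with rank 0, so corank 2. A Groebner basis of the Jacobian ideal J(f) in C{x,y} is {x*y/5 + y^4 + y^2/5, x*y^2 + y^3, x^2 + x*y}; counting standard monomials gives mu = 6. Corank 2; j^3 = -x*(x + y)^2 has shape L^2 M (L != M), so D-series; mu = 6 gives D_6.

D_6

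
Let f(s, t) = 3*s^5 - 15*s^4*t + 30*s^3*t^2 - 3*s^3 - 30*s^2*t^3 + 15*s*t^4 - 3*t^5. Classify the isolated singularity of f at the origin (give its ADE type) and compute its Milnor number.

The Hessian of f at 0 has rank 0. Corank 2; j^3 = -3*s^3 is a perfect cube, so E-series; the 5-jet and mu = 8 give E_8.

Type E_8, Milnor number mu = 8.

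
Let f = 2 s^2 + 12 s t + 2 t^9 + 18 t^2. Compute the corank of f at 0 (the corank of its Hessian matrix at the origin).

1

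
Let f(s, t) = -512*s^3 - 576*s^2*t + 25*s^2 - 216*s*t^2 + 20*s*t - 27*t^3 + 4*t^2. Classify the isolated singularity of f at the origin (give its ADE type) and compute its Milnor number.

The Hessian of f at 0 is [[50, 20], [20, 8]] with rank 1, so corank 1. A Groebner basis of the Jacobian ideal J(f) in C{s,t} is {t^2, s + 2*t/5}; counting standard monomials gives mu = 2. Corank 1: A-series; mu = 2 gives A_2.

Type A_{2}, Milnor number mu = 2.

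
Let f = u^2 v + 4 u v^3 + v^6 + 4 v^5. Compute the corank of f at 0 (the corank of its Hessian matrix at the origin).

2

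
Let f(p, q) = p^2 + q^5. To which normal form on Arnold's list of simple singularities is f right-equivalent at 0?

A_{4}

The Hessian of f at 0 has rank 1. Corank 1: A-series; mu = 4 gives A_4.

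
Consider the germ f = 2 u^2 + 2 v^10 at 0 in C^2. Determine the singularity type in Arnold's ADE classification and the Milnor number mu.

Type A_9, Milnor number mu = 9.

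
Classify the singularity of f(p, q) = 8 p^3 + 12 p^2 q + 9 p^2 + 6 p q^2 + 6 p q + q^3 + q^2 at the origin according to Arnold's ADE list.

A_{2}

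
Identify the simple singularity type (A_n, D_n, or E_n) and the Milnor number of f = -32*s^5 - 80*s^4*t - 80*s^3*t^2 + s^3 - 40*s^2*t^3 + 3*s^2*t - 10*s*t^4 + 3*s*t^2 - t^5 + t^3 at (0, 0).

The Hessian of f at 0 has rank 0. Corank 2; j^3 = (s + t)^3 is a perfect cube, so E-series; the 5-jet and mu = 8 give E_8.

Type E_8, Milnor number mu = 8.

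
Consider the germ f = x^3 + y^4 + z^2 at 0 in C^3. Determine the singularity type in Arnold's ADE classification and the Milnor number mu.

Type E6, Milnor number mu = 6.

The Hessian of f at 0 is [[0, 0, 0], [0, 0, 0], [0, 0, 2]] with rank 1, so corank 2. A Groebner basis of the Jacobian ideal J(f) in C{x,y,z} is {y^3, x^2, z}; counting standard monomials gives mu = 6. Corank 2; j^3 = x^3 is a perfect cube, so E-series; the 4-jet and mu = 6 give E_6.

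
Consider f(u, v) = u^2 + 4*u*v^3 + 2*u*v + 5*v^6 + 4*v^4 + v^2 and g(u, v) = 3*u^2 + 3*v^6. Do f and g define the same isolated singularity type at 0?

The Hessian of f at 0 has rank 1. Corank 1: A-series; mu = 5 gives A_5. The Hessian of g at 0 has rank 1. Corank 1: A-series; mu = 5 gives A_5. Both have type A_5, hence right-equivalent.

Yes.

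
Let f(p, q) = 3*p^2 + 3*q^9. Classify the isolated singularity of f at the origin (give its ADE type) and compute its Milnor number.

Type A8, Milnor number mu = 8.

The Hessian of f at 0 has rank 1. Corank 1: A-series; mu = 8 gives A_8.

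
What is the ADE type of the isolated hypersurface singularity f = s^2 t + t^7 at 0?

D8

The Hessian of f at 0 is [[0, 0], [0, 0]] with rank 0, so corank 2. A Groebner basis of the Jacobian ideal J(f) in C{s,t} is {s^2/7 + t^6, s^3, s*t}; counting standard monomials gives mu = 8. Corank 2; j^3 = s^2*t has shape L^2 M (L != M), so D-series; mu = 8 gives D_8.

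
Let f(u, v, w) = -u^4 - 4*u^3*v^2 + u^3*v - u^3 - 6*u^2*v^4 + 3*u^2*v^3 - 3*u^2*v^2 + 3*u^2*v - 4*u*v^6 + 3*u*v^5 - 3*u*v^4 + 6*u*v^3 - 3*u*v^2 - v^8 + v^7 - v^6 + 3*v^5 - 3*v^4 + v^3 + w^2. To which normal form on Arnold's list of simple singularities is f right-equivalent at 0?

E_{7}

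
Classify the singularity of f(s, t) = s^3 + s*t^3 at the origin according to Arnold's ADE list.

The Hessian of f at 0 is [[0, 0], [0, 0]] with rank 0, so corank 2. A Groebner basis of the Jacobian ideal J(f) in C{s,t} is {s^3, s*t^2, 3*s^2 + t^3}; counting standard monomials gives mu = 7. Corank 2; j^3 = s^3 is a perfect cube, so E-series; the 4-jet and mu = 7 give E_7.

E_{7}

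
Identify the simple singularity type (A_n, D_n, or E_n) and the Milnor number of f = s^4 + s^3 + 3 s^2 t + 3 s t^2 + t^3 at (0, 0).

Type E6, Milnor number mu = 6.

The Hessian of f at 0 is [[0, 0], [0, 0]] with rank 0, so corank 2. A Groebner basis of the Jacobian ideal J(f) in C{s,t} is {t^4, s*t^2 + 2*t^3/3, s^2 + 2*s*t + t^2}; counting standard monomials gives mu = 6. Corank 2; j^3 = (s + t)^3 is a perfect cube, so E-series; the 4-jet and mu = 6 give E_6.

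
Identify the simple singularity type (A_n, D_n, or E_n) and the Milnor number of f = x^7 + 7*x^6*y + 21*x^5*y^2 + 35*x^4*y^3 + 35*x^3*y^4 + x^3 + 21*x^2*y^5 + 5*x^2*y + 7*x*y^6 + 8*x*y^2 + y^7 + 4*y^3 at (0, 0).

Type D8, Milnor number mu = 8.

The Hessian of f at 0 has rank 0. Corank 2; j^3 = (x + y)*(x + 2*y)^2 has shape L^2 M (L != M), so D-series; mu = 8 gives D_8.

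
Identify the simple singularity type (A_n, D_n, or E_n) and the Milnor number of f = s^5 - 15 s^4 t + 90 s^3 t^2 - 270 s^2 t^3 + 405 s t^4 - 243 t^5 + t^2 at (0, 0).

The Hessian of f at 0 has rank 1. Corank 1: A-series; mu = 4 gives A_4.

Type A4, Milnor number mu = 4.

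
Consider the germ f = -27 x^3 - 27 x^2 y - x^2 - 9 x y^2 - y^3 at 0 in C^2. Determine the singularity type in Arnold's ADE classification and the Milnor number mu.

The Hessian of f at 0 is [[-2, 0], [0, 0]] with rank 1, so corank 1. A Groebner basis of the Jacobian ideal J(f) in C{x,y} is {y^2, x}; counting standard monomials gives mu = 2. Corank 1: A-series; mu = 2 gives A_2.

Type A2, Milnor number mu = 2.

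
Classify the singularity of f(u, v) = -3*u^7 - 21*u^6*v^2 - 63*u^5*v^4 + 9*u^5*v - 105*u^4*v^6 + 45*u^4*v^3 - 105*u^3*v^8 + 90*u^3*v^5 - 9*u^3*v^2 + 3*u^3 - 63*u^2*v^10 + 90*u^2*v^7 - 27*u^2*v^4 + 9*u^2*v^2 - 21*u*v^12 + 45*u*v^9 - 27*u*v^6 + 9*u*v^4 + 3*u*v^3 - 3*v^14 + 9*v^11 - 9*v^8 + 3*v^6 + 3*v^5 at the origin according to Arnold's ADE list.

E7

The Hessian of f at 0 has rank 0. Corank 2; j^3 = 3*u^3 is a perfect cube, so E-series; the 4-jet and mu = 7 give E_7.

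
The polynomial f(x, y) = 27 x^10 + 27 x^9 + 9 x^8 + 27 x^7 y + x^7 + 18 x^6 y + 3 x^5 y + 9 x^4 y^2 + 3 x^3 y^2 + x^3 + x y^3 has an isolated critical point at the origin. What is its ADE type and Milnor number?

The Hessian of f at 0 has rank 0. Corank 2; j^3 = x^3 is a perfect cube, so E-series; the 4-jet and mu = 7 give E_7.

Type E_{7}, Milnor number mu = 7.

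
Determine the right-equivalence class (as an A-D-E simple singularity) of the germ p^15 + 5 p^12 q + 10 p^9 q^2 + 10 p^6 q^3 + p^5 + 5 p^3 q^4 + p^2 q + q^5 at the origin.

The Hessian of f at 0 has rank 0. Corank 2; j^3 = p^2*q has shape L^2 M (L != M), so D-series; mu = 6 gives D_6.

D_{6}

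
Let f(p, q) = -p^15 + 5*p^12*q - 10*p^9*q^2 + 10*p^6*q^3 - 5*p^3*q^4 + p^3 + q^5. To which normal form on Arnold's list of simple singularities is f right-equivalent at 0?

The Hessian of f at 0 has rank 0. Corank 2; j^3 = p^3 is a perfect cube, so E-series; the 5-jet and mu = 8 give E_8.

E_8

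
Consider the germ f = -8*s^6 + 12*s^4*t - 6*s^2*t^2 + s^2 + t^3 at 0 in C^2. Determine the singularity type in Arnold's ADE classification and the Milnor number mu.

The Hessian of f at 0 is [[2, 0], [0, 0]] with rank 1, so corank 1. A Groebner basis of the Jacobian ideal J(f) in C{s,t} is {t^2, s}; counting standard monomials gives mu = 2. Corank 1: A-series; mu = 2 gives A_2.

Type A_{2}, Milnor number mu = 2.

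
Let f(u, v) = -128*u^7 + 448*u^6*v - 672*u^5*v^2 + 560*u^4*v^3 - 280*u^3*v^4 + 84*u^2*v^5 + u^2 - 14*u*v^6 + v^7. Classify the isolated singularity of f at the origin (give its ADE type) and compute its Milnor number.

The Hessian of f at 0 is [[2, 0], [0, 0]] with rank 1, so corank 1. A Groebner basis of the Jacobian ideal J(f) in C{u,v} is {v^6, u}; counting standard monomials gives mu = 6. Corank 1: A-series; mu = 6 gives A_6.

Type A_6, Milnor number mu = 6.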